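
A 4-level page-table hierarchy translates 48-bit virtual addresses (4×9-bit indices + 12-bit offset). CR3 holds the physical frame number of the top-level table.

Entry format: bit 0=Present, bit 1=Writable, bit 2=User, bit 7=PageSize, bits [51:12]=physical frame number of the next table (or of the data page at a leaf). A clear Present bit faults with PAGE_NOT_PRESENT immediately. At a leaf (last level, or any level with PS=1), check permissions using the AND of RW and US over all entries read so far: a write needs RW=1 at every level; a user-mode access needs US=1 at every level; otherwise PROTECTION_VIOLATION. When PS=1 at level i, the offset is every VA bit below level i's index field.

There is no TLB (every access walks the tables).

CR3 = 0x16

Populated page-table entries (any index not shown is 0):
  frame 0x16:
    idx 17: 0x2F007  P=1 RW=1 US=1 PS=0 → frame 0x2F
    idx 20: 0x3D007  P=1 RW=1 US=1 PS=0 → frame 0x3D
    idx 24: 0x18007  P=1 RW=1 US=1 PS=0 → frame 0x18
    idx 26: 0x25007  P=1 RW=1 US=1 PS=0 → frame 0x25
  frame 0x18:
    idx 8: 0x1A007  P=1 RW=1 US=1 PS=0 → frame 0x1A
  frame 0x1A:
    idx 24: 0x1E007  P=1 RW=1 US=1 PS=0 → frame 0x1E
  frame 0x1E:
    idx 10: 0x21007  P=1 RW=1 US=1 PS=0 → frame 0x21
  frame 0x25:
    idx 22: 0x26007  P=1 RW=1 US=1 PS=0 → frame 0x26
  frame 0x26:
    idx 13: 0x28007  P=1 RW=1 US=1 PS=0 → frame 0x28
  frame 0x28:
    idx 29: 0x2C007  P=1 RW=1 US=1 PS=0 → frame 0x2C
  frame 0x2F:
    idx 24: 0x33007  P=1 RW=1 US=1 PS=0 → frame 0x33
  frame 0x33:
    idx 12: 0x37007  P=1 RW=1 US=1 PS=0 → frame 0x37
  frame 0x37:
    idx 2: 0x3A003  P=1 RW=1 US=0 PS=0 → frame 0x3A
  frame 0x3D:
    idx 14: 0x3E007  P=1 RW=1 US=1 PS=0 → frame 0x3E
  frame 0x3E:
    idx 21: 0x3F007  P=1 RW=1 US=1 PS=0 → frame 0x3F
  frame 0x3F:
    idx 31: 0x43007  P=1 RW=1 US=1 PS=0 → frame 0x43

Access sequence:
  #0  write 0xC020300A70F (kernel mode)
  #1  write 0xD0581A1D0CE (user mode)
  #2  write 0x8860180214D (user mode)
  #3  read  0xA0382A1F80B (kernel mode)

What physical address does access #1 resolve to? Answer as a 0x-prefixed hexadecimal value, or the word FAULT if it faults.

Walk each access:
#0 VA=0xC020300A70F (w,kernel):
  L0 @0x16[24] → 0x18007  P=1,RW=1,US=1,PS=0
  L1 @0x18[8] → 0x1A007  P=1,RW=1,US=1,PS=0
  L2 @0x1A[24] → 0x1E007  P=1,RW=1,US=1,PS=0
  L3 @0x1E[10] → 0x21007  P=1,RW=1,US=1,PS=0
  ✓ 0x2170F  — 4 lookups
#1 VA=0xD0581A1D0CE (w,user):
  L0 @0x16[26] → 0x25007  P=1,RW=1,US=1,PS=0
  L1 @0x25[22] → 0x26007  P=1,RW=1,US=1,PS=0
  L2 @0x26[13] → 0x28007  P=1,RW=1,US=1,PS=0
  L3 @0x28[29] → 0x2C007  P=1,RW=1,US=1,PS=0
  ✓ 0x2C0CE  — 4 lookups
#2 VA=0x8860180214D (w,user):
  L0 @0x16[17] → 0x2F007  P=1,RW=1,US=1,PS=0
  L1 @0x2F[24] → 0x33007  P=1,RW=1,US=1,PS=0
  L2 @0x33[12] → 0x37007  P=1,RW=1,US=1,PS=0
  L3 @0x37[2] → 0x3A003  P=1,RW=1,US=0,PS=0
  ⇒ fault: PROTECTION_VIOLATION  — 4 lookups
#3 VA=0xA0382A1F80B (r,kernel):
  L0 @0x16[20] → 0x3D007  P=1,RW=1,US=1,PS=0
  L1 @0x3D[14] → 0x3E007  P=1,RW=1,US=1,PS=0
  L2 @0x3E[21] → 0x3F007  P=1,RW=1,US=1,PS=0
  L3 @0x3F[31] → 0x43007  P=1,RW=1,US=1,PS=0
  ✓ 0x4380B  — 4 lookups

Access #1 PA: 0x2C0CE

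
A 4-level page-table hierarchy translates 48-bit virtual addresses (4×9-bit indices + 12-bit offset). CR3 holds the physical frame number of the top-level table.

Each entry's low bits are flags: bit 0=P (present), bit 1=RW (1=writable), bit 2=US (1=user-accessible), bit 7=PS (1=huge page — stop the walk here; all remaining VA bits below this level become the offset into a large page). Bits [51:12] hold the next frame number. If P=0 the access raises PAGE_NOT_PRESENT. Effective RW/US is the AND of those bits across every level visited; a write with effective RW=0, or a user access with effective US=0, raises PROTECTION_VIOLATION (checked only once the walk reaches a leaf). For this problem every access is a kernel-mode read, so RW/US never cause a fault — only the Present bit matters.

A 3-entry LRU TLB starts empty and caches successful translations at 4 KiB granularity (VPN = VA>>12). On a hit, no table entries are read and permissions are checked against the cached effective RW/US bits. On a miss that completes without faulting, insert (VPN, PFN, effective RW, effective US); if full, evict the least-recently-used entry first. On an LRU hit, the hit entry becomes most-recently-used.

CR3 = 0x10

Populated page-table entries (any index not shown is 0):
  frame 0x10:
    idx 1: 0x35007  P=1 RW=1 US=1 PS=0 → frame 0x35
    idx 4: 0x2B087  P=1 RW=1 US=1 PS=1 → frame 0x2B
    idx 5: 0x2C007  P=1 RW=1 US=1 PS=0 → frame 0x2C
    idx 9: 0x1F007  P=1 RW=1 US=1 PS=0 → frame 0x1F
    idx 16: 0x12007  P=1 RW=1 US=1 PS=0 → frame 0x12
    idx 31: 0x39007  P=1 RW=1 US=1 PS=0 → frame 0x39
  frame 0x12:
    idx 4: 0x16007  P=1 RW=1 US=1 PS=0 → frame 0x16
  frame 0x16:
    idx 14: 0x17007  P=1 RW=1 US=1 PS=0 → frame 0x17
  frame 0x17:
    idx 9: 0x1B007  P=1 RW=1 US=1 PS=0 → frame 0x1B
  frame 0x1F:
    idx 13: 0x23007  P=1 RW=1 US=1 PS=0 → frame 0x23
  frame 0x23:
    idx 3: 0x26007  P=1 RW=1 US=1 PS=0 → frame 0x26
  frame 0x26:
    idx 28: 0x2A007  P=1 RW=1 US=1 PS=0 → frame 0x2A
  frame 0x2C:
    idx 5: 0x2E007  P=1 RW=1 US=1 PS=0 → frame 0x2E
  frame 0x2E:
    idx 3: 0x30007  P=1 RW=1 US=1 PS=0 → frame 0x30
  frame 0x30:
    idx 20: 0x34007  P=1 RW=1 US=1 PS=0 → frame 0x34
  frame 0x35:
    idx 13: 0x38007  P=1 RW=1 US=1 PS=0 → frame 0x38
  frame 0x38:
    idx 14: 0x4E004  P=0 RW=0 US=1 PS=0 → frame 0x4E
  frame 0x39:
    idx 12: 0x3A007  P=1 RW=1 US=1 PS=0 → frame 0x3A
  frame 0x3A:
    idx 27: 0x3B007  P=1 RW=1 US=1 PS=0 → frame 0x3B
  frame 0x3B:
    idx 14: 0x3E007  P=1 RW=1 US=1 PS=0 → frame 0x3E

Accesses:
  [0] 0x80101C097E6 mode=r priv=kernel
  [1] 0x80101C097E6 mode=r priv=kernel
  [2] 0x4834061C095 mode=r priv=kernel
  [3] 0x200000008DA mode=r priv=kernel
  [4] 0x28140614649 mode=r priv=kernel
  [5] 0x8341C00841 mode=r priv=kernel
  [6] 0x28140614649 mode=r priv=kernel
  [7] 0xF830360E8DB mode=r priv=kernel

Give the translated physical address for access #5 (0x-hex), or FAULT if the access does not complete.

Walk each access:
#0 VA=0x80101C097E6 (r,kernel):
  L0: frame=0x10 idx=16 entry=0x12007 [P=1 RW=1 US=1 PS=0]
  L1: frame=0x12 idx=4 entry=0x16007 [P=1 RW=1 US=1 PS=0]
  L2: frame=0x16 idx=14 entry=0x17007 [P=1 RW=1 US=1 PS=0]
  L3: frame=0x17 idx=9 entry=0x1B007 [P=1 RW=1 US=1 PS=0]
  ✓ 0x1B7E6  — 4 lookups
#1 VA=0x80101C097E6 (r,kernel):
  TLB hit vpn=0x80101C09 → PA=0x1B7E6
#2 VA=0x4834061C095 (r,kernel):
  L0: frame=0x10 idx=9 entry=0x1F007 [P=1 RW=1 US=1 PS=0]
  L1: frame=0x1F idx=13 entry=0x23007 [P=1 RW=1 US=1 PS=0]
  L2: frame=0x23 idx=3 entry=0x26007 [P=1 RW=1 US=1 PS=0]
  L3: frame=0x26 idx=28 entry=0x2A007 [P=1 RW=1 US=1 PS=0]
  ✓ 0x2A095  — 4 lookups
#3 VA=0x200000008DA (r,kernel):
  L0: frame=0x10 idx=4 entry=0x2B087 [P=1 RW=1 US=1 PS=1]
  ✓ 0x2B8DA (huge @L0)  — 1 lookups
#4 VA=0x28140614649 (r,kernel):
  L0: frame=0x10 idx=5 entry=0x2C007 [P=1 RW=1 US=1 PS=0]
  L1: frame=0x2C idx=5 entry=0x2E007 [P=1 RW=1 US=1 PS=0]
  L2: frame=0x2E idx=3 entry=0x30007 [P=1 RW=1 US=1 PS=0]
  L3: frame=0x30 idx=20 entry=0x34007 [P=1 RW=1 US=1 PS=0]
  ✓ 0x34649  — 4 lookups
#5 VA=0x8341C00841 (r,kernel):
  L0: frame=0x10 idx=1 entry=0x35007 [P=1 RW=1 US=1 PS=0]
  L1: frame=0x35 idx=13 entry=0x38007 [P=1 RW=1 US=1 PS=0]
  L2: frame=0x38 idx=14 entry=0x4E004 [P=0 RW=0 US=1 PS=0]
  → PAGE_NOT_PRESENT  (3 entries read)
#6 VA=0x28140614649 (r,kernel):
  TLB hit vpn=0x28140614 → PA=0x34649
#7 VA=0xF830360E8DB (r,kernel):
  L0: frame=0x10 idx=31 entry=0x39007 [P=1 RW=1 US=1 PS=0]
  L1: frame=0x39 idx=12 entry=0x3A007 [P=1 RW=1 US=1 PS=0]
  L2: frame=0x3A idx=27 entry=0x3B007 [P=1 RW=1 US=1 PS=0]
  L3: frame=0x3B idx=14 entry=0x3E007 [P=1 RW=1 US=1 PS=0]
  ✓ 0x3E8DB  — 4 lookups

Access #5 PA: FAULT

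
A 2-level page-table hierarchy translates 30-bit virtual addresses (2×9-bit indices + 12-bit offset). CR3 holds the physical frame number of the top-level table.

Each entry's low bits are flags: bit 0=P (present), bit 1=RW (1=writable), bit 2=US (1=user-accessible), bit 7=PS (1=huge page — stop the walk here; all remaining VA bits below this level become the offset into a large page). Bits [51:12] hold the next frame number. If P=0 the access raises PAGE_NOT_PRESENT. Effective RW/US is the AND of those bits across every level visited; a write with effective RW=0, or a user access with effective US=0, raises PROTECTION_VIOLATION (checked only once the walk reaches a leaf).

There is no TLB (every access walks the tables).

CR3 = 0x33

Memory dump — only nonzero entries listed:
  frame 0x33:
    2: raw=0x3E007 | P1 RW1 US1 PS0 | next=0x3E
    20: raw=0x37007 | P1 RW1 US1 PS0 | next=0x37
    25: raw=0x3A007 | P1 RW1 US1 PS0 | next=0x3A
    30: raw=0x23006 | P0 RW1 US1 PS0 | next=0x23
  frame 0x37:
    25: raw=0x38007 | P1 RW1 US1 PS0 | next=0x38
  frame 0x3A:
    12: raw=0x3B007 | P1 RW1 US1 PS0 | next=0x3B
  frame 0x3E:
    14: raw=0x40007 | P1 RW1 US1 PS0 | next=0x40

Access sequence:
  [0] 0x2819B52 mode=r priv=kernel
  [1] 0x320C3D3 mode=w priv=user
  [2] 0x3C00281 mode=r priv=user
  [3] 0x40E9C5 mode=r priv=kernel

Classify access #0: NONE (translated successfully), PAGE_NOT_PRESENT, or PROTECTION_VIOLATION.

Per-access translation:
#0 VA=0x2819B52 (r,kernel):
  [0] read 0x33 idx=20: raw=0x37007 flags P=1 W=1 U=1 S=0
  [1] read 0x37 idx=25: raw=0x38007 flags P=1 W=1 U=1 S=0
  ✓ 0x38B52  — 2 lookups
#1 VA=0x320C3D3 (w,user):
  [0] read 0x33 idx=25: raw=0x3A007 flags P=1 W=1 U=1 S=0
  [1] read 0x3A idx=12: raw=0x3B007 flags P=1 W=1 U=1 S=0
  ✓ 0x3B3D3  — 2 lookups
#2 VA=0x3C00281 (r,user):
  [0] read 0x33 idx=30: raw=0x23006 flags P=0 W=1 U=1 S=0
  → PAGE_NOT_PRESENT  (1 entries read)
#3 VA=0x40E9C5 (r,kernel):
  [0] read 0x33 idx=2: raw=0x3E007 flags P=1 W=1 U=1 S=0
  [1] read 0x3E idx=14: raw=0x40007 flags P=1 W=1 U=1 S=0
  ✓ 0x409C5  — 2 lookups

Access #0 fault: NONE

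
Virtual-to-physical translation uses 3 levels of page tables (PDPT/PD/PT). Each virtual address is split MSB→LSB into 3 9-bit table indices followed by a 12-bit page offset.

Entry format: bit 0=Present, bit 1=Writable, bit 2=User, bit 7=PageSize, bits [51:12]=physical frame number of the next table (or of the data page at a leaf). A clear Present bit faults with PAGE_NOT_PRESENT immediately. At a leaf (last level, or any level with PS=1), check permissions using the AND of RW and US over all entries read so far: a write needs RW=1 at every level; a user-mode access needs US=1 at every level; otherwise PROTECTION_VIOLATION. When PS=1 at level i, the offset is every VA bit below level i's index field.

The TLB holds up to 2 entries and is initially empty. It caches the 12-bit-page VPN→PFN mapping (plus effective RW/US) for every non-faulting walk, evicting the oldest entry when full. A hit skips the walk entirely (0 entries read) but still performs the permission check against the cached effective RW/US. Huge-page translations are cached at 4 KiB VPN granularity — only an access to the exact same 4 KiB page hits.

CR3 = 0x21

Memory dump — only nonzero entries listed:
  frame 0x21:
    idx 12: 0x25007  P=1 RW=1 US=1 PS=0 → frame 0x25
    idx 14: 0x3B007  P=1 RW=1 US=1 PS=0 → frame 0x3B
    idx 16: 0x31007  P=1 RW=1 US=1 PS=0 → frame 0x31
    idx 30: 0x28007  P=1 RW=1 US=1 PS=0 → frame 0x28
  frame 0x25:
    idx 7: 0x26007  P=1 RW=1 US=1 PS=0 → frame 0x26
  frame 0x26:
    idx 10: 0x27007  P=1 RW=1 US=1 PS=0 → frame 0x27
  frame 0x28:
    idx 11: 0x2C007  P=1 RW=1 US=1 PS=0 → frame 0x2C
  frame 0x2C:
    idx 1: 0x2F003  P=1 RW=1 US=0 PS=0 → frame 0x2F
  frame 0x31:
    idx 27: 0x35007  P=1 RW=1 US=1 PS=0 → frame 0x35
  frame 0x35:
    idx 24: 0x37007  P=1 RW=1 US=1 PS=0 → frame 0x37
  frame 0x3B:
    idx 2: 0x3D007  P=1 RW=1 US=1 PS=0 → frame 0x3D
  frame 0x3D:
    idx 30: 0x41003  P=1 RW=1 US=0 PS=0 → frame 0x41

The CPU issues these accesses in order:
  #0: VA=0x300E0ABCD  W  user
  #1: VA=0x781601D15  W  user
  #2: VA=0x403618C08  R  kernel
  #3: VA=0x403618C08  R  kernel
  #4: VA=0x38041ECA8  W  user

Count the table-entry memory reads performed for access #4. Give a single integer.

Trace:
#0 VA=0x300E0ABCD (w,user):
  L0: frame=0x21 idx=12 entry=0x25007 [P=1 RW=1 US=1 PS=0]
  L1: frame=0x25 idx=7 entry=0x26007 [P=1 RW=1 US=1 PS=0]
  L2: frame=0x26 idx=10 entry=0x27007 [P=1 RW=1 US=1 PS=0]
  ⇒ phys 0x27BCD  [3 reads]
#1 VA=0x781601D15 (w,user):
  L0: frame=0x21 idx=30 entry=0x28007 [P=1 RW=1 US=1 PS=0]
  L1: frame=0x28 idx=11 entry=0x2C007 [P=1 RW=1 US=1 PS=0]
  L2: frame=0x2C idx=1 entry=0x2F003 [P=1 RW=1 US=0 PS=0]
  → PROTECTION_VIOLATION  (3 entries read)
#2 VA=0x403618C08 (r,kernel):
  L0: frame=0x21 idx=16 entry=0x31007 [P=1 RW=1 US=1 PS=0]
  L1: frame=0x31 idx=27 entry=0x35007 [P=1 RW=1 US=1 PS=0]
  L2: frame=0x35 idx=24 entry=0x37007 [P=1 RW=1 US=1 PS=0]
  ⇒ phys 0x37C08  [3 reads]
#3 VA=0x403618C08 (r,kernel):
  TLB hit vpn=0x403618 → PA=0x37C08
#4 VA=0x38041ECA8 (w,user):
  L0: frame=0x21 idx=14 entry=0x3B007 [P=1 RW=1 US=1 PS=0]
  L1: frame=0x3B idx=2 entry=0x3D007 [P=1 RW=1 US=1 PS=0]
  L2: frame=0x3D idx=30 entry=0x41003 [P=1 RW=1 US=0 PS=0]
  → PROTECTION_VIOLATION  (3 entries read)

Entries read for #4: 3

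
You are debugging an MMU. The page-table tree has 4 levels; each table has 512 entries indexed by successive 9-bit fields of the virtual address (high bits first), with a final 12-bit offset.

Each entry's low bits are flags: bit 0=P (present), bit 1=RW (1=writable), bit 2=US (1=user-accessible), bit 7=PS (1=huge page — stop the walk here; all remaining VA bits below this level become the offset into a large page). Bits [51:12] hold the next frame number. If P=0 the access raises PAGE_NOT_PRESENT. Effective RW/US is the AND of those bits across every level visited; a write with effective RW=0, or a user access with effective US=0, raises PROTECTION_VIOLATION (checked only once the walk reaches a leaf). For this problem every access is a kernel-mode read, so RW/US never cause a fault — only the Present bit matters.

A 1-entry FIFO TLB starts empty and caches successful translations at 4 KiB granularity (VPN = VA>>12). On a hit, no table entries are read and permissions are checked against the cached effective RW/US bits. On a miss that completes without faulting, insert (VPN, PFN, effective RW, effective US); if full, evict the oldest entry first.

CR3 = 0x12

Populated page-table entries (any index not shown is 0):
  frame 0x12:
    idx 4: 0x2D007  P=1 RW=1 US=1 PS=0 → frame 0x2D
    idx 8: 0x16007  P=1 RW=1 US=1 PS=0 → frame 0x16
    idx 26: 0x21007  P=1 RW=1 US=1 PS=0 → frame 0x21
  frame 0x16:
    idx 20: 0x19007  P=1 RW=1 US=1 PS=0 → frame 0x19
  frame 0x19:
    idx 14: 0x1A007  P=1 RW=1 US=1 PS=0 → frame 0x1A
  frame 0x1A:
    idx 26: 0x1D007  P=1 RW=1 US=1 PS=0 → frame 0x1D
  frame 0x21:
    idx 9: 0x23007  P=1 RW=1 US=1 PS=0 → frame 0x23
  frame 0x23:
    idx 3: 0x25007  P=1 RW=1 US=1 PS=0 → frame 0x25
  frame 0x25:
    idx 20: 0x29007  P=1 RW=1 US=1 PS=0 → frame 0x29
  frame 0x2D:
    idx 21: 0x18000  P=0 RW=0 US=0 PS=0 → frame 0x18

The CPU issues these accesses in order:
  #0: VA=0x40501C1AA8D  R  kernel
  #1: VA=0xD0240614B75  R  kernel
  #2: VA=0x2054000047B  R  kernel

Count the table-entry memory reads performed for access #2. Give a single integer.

Per-access translation:
#0 VA=0x40501C1AA8D (r,kernel):
  L0 @0x12[8] → 0x16007  P=1,RW=1,US=1,PS=0
  L1 @0x16[20] → 0x19007  P=1,RW=1,US=1,PS=0
  L2 @0x19[14] → 0x1A007  P=1,RW=1,US=1,PS=0
  L3 @0x1A[26] → 0x1D007  P=1,RW=1,US=1,PS=0
  ⇒ phys 0x1DA8D  [4 reads]
#1 VA=0xD0240614B75 (r,kernel):
  L0 @0x12[26] → 0x21007  P=1,RW=1,US=1,PS=0
  L1 @0x21[9] → 0x23007  P=1,RW=1,US=1,PS=0
  L2 @0x23[3] → 0x25007  P=1,RW=1,US=1,PS=0
  L3 @0x25[20] → 0x29007  P=1,RW=1,US=1,PS=0
  ⇒ phys 0x29B75  [4 reads]
#2 VA=0x2054000047B (r,kernel):
  L0 @0x12[4] → 0x2D007  P=1,RW=1,US=1,PS=0
  L1 @0x2D[21] → 0x18000  P=0,RW=0,US=0,PS=0
  ✗ PAGE_NOT_PRESENT  [2 reads]

Entries read for #2: 2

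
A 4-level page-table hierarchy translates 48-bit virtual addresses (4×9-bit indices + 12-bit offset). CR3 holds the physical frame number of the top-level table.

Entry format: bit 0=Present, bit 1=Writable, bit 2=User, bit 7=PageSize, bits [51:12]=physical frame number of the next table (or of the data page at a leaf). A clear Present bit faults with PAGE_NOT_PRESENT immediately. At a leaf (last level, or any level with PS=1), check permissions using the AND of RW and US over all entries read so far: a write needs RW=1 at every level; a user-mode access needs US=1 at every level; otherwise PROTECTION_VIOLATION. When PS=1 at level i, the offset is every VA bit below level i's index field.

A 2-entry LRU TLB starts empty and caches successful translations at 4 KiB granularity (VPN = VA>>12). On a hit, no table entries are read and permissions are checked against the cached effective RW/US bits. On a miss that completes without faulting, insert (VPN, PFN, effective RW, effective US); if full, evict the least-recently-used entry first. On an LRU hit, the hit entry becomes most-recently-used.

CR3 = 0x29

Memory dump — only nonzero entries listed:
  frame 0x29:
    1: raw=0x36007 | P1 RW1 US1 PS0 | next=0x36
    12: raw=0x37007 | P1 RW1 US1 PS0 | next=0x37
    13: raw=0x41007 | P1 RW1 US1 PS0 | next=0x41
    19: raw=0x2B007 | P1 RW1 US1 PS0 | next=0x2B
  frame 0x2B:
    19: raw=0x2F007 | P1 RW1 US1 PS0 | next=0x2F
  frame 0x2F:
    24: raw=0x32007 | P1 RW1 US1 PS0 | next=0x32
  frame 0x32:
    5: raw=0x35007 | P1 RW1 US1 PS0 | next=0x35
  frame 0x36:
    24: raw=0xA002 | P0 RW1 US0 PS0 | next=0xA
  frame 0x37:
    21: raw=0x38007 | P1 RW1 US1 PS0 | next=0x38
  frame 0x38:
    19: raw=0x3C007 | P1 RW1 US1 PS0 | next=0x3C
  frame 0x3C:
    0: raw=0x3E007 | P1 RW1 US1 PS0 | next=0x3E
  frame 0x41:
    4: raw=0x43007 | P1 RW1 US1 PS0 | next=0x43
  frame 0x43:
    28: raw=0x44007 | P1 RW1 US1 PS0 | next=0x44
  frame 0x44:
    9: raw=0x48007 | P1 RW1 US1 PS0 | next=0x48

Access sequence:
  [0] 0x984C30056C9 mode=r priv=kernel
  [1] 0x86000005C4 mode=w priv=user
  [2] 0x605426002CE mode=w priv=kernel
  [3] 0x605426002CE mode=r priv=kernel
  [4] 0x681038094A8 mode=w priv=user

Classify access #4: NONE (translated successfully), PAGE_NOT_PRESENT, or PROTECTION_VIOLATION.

Trace:
#0 VA=0x984C30056C9 (r,kernel):
  lvl0: tbl 0x29, slot 19 ⇒ 0x2B007 (P1/RW1/US1/PS0)
  lvl1: tbl 0x2B, slot 19 ⇒ 0x2F007 (P1/RW1/US1/PS0)
  lvl2: tbl 0x2F, slot 24 ⇒ 0x32007 (P1/RW1/US1/PS0)
  lvl3: tbl 0x32, slot 5 ⇒ 0x35007 (P1/RW1/US1/PS0)
  → PA=0x356C9  (4 entries read)
#1 VA=0x86000005C4 (w,user):
  lvl0: tbl 0x29, slot 1 ⇒ 0x36007 (P1/RW1/US1/PS0)
  lvl1: tbl 0x36, slot 24 ⇒ 0xA002 (P0/RW1/US0/PS0)
  ✗ PAGE_NOT_PRESENT  [2 reads]
#2 VA=0x605426002CE (w,kernel):
  lvl0: tbl 0x29, slot 12 ⇒ 0x37007 (P1/RW1/US1/PS0)
  lvl1: tbl 0x37, slot 21 ⇒ 0x38007 (P1/RW1/US1/PS0)
  lvl2: tbl 0x38, slot 19 ⇒ 0x3C007 (P1/RW1/US1/PS0)
  lvl3: tbl 0x3C, slot 0 ⇒ 0x3E007 (P1/RW1/US1/PS0)
  → PA=0x3E2CE  (4 entries read)
#3 VA=0x605426002CE (r,kernel):
  TLB hit vpn=0x60542600 → PA=0x3E2CE
#4 VA=0x681038094A8 (w,user):
  lvl0: tbl 0x29, slot 13 ⇒ 0x41007 (P1/RW1/US1/PS0)
  lvl1: tbl 0x41, slot 4 ⇒ 0x43007 (P1/RW1/US1/PS0)
  lvl2: tbl 0x43, slot 28 ⇒ 0x44007 (P1/RW1/US1/PS0)
  lvl3: tbl 0x44, slot 9 ⇒ 0x48007 (P1/RW1/US1/PS0)
  → PA=0x484A8  (4 entries read)

Access #4 fault: NONE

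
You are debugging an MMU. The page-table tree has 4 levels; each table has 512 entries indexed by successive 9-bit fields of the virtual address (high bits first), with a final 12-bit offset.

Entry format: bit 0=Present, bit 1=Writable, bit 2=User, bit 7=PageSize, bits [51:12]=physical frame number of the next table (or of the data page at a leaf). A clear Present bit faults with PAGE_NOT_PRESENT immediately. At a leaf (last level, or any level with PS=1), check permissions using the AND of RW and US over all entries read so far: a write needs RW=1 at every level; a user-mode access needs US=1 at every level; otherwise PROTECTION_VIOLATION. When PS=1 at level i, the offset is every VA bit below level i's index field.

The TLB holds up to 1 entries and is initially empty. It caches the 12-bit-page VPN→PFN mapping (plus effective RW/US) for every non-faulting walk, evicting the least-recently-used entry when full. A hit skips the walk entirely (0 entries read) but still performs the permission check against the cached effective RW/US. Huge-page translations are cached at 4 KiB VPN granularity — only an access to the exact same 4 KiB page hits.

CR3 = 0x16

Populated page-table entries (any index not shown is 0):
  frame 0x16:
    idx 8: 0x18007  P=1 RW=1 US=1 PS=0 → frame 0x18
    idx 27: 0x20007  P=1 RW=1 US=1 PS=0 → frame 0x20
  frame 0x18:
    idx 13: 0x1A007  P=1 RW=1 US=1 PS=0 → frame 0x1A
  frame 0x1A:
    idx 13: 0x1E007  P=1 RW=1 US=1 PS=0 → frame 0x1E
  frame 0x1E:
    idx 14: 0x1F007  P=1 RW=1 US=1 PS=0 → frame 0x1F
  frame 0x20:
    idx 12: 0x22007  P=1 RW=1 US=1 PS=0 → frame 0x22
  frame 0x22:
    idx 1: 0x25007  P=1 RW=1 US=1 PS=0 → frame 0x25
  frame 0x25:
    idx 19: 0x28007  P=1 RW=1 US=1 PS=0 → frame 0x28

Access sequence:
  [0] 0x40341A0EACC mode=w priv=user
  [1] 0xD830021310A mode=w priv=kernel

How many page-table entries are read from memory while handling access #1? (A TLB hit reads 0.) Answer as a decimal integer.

Walk each access:
#0 VA=0x40341A0EACC (w,user):
  L0 @0x16[8] → 0x18007  P=1,RW=1,US=1,PS=0
  L1 @0x18[13] → 0x1A007  P=1,RW=1,US=1,PS=0
  L2 @0x1A[13] → 0x1E007  P=1,RW=1,US=1,PS=0
  L3 @0x1E[14] → 0x1F007  P=1,RW=1,US=1,PS=0
  ✓ 0x1FACC  — 4 lookups
#1 VA=0xD830021310A (w,kernel):
  L0 @0x16[27] → 0x20007  P=1,RW=1,US=1,PS=0
  L1 @0x20[12] → 0x22007  P=1,RW=1,US=1,PS=0
  L2 @0x22[1] → 0x25007  P=1,RW=1,US=1,PS=0
  L3 @0x25[19] → 0x28007  P=1,RW=1,US=1,PS=0
  ✓ 0x2810A  — 4 lookups

Entries read for #1: 4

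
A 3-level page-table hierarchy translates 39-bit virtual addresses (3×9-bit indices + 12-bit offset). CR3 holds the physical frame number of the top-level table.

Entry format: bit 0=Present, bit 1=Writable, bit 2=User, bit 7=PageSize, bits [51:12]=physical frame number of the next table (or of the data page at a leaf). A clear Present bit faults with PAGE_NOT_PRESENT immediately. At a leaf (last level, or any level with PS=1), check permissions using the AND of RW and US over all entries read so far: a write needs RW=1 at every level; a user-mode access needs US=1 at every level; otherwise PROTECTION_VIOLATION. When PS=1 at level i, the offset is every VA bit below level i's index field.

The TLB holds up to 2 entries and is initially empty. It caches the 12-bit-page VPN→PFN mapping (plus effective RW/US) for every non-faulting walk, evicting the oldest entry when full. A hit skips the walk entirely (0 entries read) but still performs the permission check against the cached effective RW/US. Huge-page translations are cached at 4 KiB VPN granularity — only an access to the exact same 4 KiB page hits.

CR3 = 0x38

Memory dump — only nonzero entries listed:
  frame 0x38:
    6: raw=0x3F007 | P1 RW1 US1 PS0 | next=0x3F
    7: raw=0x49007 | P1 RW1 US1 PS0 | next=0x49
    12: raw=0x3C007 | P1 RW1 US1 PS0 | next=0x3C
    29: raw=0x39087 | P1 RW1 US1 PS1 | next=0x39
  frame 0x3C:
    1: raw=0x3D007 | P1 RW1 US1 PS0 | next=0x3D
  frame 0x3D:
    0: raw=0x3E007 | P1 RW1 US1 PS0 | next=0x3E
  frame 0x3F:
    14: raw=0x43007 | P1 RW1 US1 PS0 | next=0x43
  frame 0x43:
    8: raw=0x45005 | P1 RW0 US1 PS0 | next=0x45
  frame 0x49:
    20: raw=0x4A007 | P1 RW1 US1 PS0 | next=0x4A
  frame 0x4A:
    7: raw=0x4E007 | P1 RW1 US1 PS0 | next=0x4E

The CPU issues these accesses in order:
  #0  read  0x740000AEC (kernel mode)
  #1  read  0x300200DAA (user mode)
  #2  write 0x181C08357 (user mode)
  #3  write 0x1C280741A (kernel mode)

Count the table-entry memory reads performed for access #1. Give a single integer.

Per-access translation:
#0 VA=0x740000AEC (r,kernel):
  [0] read 0x38 idx=29: raw=0x39087 flags P=1 W=1 U=1 S=1
  → PA=0x39AEC (huge @L0)  (1 entries read)
#1 VA=0x300200DAA (r,user):
  [0] read 0x38 idx=12: raw=0x3C007 flags P=1 W=1 U=1 S=0
  [1] read 0x3C idx=1: raw=0x3D007 flags P=1 W=1 U=1 S=0
  [2] read 0x3D idx=0: raw=0x3E007 flags P=1 W=1 U=1 S=0
  → PA=0x3EDAA  (3 entries read)
#2 VA=0x181C08357 (w,user):
  [0] read 0x38 idx=6: raw=0x3F007 flags P=1 W=1 U=1 S=0
  [1] read 0x3F idx=14: raw=0x43007 flags P=1 W=1 U=1 S=0
  [2] read 0x43 idx=8: raw=0x45005 flags P=1 W=0 U=1 S=0
  → PROTECTION_VIOLATION  (3 entries read)
#3 VA=0x1C280741A (w,kernel):
  [0] read 0x38 idx=7: raw=0x49007 flags P=1 W=1 U=1 S=0
  [1] read 0x49 idx=20: raw=0x4A007 flags P=1 W=1 U=1 S=0
  [2] read 0x4A idx=7: raw=0x4E007 flags P=1 W=1 U=1 S=0
  → PA=0x4E41A  (3 entries read)

Entries read for #1: 3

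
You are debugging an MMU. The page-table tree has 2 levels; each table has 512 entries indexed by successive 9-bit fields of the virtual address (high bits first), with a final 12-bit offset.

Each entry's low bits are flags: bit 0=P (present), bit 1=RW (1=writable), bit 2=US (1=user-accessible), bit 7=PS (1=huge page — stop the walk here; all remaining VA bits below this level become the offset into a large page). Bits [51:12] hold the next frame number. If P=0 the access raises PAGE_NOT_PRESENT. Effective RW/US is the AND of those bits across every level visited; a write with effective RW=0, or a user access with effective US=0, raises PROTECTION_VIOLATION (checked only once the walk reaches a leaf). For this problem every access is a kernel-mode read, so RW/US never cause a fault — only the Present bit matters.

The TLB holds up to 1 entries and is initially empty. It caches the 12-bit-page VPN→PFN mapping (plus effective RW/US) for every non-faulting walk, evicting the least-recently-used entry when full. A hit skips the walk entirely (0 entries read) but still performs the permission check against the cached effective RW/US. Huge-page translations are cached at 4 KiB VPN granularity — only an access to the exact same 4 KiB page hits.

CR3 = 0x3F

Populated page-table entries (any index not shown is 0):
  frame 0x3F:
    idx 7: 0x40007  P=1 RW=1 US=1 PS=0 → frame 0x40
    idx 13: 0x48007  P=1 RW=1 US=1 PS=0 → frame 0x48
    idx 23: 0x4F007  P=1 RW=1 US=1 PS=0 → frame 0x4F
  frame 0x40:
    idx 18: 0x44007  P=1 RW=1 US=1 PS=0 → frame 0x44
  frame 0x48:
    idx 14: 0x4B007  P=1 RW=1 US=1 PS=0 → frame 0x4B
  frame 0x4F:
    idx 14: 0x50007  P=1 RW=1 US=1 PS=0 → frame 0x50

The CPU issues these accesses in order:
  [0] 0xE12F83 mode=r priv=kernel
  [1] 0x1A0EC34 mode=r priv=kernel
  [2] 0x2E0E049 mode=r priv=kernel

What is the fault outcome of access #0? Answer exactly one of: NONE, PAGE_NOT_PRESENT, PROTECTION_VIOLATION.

Per-access translation:
#0 VA=0xE12F83 (r,kernel):
  lvl0: tbl 0x3F, slot 7 ⇒ 0x40007 (P1/RW1/US1/PS0)
  lvl1: tbl 0x40, slot 18 ⇒ 0x44007 (P1/RW1/US1/PS0)
  → PA=0x44F83  (2 entries read)
#1 VA=0x1A0EC34 (r,kernel):
  lvl0: tbl 0x3F, slot 13 ⇒ 0x48007 (P1/RW1/US1/PS0)
  lvl1: tbl 0x48, slot 14 ⇒ 0x4B007 (P1/RW1/US1/PS0)
  → PA=0x4BC34  (2 entries read)
#2 VA=0x2E0E049 (r,kernel):
  lvl0: tbl 0x3F, slot 23 ⇒ 0x4F007 (P1/RW1/US1/PS0)
  lvl1: tbl 0x4F, slot 14 ⇒ 0x50007 (P1/RW1/US1/PS0)
  → PA=0x50049  (2 entries read)

Access #0 fault: NONE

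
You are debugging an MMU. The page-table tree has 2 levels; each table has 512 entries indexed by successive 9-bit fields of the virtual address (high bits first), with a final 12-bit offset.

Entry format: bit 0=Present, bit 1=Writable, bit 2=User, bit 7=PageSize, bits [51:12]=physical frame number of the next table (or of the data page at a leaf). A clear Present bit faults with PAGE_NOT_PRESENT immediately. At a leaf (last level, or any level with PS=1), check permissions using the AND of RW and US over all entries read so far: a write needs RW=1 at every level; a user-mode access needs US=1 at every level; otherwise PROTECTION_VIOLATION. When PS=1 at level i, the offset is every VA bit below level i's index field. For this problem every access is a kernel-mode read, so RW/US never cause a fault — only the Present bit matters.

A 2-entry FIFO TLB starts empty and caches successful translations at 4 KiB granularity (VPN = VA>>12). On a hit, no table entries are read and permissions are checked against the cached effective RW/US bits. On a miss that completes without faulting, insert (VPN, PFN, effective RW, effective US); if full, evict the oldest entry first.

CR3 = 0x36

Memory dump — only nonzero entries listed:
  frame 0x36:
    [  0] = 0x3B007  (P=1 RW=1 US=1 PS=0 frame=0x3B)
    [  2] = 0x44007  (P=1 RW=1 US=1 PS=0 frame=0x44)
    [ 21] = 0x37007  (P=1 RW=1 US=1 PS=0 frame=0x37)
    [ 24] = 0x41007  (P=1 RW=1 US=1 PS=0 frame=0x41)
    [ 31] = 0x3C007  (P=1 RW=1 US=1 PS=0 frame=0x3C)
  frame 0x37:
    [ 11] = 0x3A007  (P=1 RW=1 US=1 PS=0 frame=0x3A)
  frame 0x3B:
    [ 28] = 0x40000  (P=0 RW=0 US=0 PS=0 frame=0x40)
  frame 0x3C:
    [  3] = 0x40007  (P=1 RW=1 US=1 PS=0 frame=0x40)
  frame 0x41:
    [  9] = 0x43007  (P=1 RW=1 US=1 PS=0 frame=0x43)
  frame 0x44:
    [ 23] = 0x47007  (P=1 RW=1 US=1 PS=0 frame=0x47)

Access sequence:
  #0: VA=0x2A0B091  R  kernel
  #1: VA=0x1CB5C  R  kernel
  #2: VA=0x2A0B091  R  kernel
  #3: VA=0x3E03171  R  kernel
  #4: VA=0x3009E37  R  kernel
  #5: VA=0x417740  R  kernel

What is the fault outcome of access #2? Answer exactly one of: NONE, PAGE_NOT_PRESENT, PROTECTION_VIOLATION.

Per-access translation:
#0 VA=0x2A0B091 (r,kernel):
  L0: frame=0x36 idx=21 entry=0x37007 [P=1 RW=1 US=1 PS=0]
  L1: frame=0x37 idx=11 entry=0x3A007 [P=1 RW=1 US=1 PS=0]
  ✓ 0x3A091  — 2 lookups
#1 VA=0x1CB5C (r,kernel):
  L0: frame=0x36 idx=0 entry=0x3B007 [P=1 RW=1 US=1 PS=0]
  L1: frame=0x3B idx=28 entry=0x40000 [P=0 RW=0 US=0 PS=0]
  → PAGE_NOT_PRESENT  (2 entries read)
#2 VA=0x2A0B091 (r,kernel):
  TLB hit vpn=0x2A0B → PA=0x3A091
#3 VA=0x3E03171 (r,kernel):
  L0: frame=0x36 idx=31 entry=0x3C007 [P=1 RW=1 US=1 PS=0]
  L1: frame=0x3C idx=3 entry=0x40007 [P=1 RW=1 US=1 PS=0]
  ✓ 0x40171  — 2 lookups
#4 VA=0x3009E37 (r,kernel):
  L0: frame=0x36 idx=24 entry=0x41007 [P=1 RW=1 US=1 PS=0]
  L1: frame=0x41 idx=9 entry=0x43007 [P=1 RW=1 US=1 PS=0]
  ✓ 0x43E37  — 2 lookups
#5 VA=0x417740 (r,kernel):
  L0: frame=0x36 idx=2 entry=0x44007 [P=1 RW=1 US=1 PS=0]
  L1: frame=0x44 idx=23 entry=0x47007 [P=1 RW=1 US=1 PS=0]
  ✓ 0x47740  — 2 lookups

Access #2 fault: NONE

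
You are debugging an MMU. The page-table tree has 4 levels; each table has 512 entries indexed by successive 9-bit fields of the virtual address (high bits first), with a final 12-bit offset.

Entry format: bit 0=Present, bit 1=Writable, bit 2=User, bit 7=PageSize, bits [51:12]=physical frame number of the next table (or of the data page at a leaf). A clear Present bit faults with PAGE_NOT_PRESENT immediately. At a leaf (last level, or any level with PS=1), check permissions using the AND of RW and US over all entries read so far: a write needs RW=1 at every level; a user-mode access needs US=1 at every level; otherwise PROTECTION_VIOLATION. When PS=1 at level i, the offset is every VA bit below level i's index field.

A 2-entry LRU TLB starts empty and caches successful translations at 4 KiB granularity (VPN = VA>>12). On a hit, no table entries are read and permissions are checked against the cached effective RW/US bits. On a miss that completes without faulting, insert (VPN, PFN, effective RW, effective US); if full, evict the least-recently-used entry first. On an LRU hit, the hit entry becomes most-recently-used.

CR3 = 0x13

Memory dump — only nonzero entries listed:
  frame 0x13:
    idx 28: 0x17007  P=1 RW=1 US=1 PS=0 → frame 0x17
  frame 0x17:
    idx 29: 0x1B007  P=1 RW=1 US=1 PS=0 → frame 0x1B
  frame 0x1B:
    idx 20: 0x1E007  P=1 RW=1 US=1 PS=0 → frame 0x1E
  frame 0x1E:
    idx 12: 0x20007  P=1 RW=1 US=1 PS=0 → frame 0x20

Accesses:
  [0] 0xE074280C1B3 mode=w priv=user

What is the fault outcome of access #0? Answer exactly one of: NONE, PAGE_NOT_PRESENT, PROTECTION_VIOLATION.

Per-access translation:
#0 VA=0xE074280C1B3 (w,user):
  lvl0: tbl 0x13, slot 28 ⇒ 0x17007 (P1/RW1/US1/PS0)
  lvl1: tbl 0x17, slot 29 ⇒ 0x1B007 (P1/RW1/US1/PS0)
  lvl2: tbl 0x1B, slot 20 ⇒ 0x1E007 (P1/RW1/US1/PS0)
  lvl3: tbl 0x1E, slot 12 ⇒ 0x20007 (P1/RW1/US1/PS0)
  ⇒ phys 0x201B3  [4 reads]

Access #0 fault: NONE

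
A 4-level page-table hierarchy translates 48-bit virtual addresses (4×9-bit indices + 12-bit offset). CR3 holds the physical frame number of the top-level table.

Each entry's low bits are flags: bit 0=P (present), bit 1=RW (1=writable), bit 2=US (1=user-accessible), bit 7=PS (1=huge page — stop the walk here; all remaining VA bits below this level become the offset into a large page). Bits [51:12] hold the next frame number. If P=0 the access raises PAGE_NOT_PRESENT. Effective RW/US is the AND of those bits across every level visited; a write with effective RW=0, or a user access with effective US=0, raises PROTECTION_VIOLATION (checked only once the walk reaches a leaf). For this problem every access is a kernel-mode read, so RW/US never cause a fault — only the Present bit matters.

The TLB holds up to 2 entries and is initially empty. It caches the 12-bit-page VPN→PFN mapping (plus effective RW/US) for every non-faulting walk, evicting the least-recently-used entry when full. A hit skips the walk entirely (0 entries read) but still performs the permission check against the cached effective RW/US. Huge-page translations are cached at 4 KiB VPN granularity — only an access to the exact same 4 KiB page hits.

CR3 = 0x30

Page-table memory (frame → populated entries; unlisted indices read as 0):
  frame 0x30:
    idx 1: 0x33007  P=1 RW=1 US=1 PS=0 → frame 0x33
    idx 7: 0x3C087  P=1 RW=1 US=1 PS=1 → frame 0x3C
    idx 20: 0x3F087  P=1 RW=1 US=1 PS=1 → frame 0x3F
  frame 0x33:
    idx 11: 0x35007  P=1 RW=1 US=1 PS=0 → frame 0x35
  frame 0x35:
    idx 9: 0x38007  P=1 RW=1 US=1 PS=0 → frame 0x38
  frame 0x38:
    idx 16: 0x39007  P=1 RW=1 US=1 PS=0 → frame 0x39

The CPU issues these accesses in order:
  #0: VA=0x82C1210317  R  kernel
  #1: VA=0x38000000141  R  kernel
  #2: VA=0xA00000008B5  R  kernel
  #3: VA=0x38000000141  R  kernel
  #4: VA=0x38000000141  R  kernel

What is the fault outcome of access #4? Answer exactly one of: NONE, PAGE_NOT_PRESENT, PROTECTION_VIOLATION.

Walk each access:
#0 VA=0x82C1210317 (r,kernel):
  lvl0: tbl 0x30, slot 1 ⇒ 0x33007 (P1/RW1/US1/PS0)
  lvl1: tbl 0x33, slot 11 ⇒ 0x35007 (P1/RW1/US1/PS0)
  lvl2: tbl 0x35, slot 9 ⇒ 0x38007 (P1/RW1/US1/PS0)
  lvl3: tbl 0x38, slot 16 ⇒ 0x39007 (P1/RW1/US1/PS0)
  ⇒ phys 0x39317  [4 reads]
#1 VA=0x38000000141 (r,kernel):
  lvl0: tbl 0x30, slot 7 ⇒ 0x3C087 (P1/RW1/US1/PS1)
  ⇒ phys 0x3C141 (huge @L0)  [1 reads]
#2 VA=0xA00000008B5 (r,kernel):
  lvl0: tbl 0x30, slot 20 ⇒ 0x3F087 (P1/RW1/US1/PS1)
  ⇒ phys 0x3F8B5 (huge @L0)  [1 reads]
#3 VA=0x38000000141 (r,kernel):
  TLB hit vpn=0x38000000 → PA=0x3C141
#4 VA=0x38000000141 (r,kernel):
  TLB hit vpn=0x38000000 → PA=0x3C141

Access #4 fault: NONE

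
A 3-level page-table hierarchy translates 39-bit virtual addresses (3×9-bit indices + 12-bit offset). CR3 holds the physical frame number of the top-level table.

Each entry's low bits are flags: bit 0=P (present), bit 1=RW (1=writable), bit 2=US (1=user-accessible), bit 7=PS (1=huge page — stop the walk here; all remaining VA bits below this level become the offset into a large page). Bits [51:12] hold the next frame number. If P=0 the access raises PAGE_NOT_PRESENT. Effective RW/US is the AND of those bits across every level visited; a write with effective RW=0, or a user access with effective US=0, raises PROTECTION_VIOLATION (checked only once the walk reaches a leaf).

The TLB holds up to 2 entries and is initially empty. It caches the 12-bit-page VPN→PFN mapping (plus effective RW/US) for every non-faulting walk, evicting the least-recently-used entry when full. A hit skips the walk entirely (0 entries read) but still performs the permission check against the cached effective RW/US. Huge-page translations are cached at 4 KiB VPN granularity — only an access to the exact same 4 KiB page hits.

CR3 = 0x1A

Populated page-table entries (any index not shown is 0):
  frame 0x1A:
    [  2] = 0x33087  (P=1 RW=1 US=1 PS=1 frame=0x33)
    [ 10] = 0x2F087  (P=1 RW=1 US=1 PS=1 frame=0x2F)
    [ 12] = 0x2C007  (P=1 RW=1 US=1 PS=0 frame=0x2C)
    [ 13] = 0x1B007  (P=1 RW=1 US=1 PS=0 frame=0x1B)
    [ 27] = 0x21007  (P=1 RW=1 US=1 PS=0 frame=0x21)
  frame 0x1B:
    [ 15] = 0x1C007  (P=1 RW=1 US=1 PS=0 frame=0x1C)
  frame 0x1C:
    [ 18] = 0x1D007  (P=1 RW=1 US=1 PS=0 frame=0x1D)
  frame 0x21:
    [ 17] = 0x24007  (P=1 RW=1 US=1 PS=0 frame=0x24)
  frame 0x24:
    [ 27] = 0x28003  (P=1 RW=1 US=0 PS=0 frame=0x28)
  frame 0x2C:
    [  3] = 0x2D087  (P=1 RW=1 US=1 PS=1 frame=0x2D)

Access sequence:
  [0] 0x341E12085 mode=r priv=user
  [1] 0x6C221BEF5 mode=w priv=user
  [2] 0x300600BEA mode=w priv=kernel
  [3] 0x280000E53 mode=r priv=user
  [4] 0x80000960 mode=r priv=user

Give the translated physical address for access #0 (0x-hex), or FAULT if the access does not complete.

Walk each access:
#0 VA=0x341E12085 (r,user):
  L0 @0x1A[13] → 0x1B007  P=1,RW=1,US=1,PS=0
  L1 @0x1B[15] → 0x1C007  P=1,RW=1,US=1,PS=0
  L2 @0x1C[18] → 0x1D007  P=1,RW=1,US=1,PS=0
  ⇒ phys 0x1D085  [3 reads]
#1 VA=0x6C221BEF5 (w,user):
  L0 @0x1A[27] → 0x21007  P=1,RW=1,US=1,PS=0
  L1 @0x21[17] → 0x24007  P=1,RW=1,US=1,PS=0
  L2 @0x24[27] → 0x28003  P=1,RW=1,US=0,PS=0
  → PROTECTION_VIOLATION  (3 entries read)
#2 VA=0x300600BEA (w,kernel):
  L0 @0x1A[12] → 0x2C007  P=1,RW=1,US=1,PS=0
  L1 @0x2C[3] → 0x2D087  P=1,RW=1,US=1,PS=1
  ⇒ phys 0x2DBEA (huge @L1)  [2 reads]
#3 VA=0x280000E53 (r,user):
  L0 @0x1A[10] → 0x2F087  P=1,RW=1,US=1,PS=1
  ⇒ phys 0x2FE53 (huge @L0)  [1 reads]
#4 VA=0x80000960 (r,user):
  L0 @0x1A[2] → 0x33087  P=1,RW=1,US=1,PS=1
  ⇒ phys 0x33960 (huge @L0)  [1 reads]

Access #0 PA: 0x1D085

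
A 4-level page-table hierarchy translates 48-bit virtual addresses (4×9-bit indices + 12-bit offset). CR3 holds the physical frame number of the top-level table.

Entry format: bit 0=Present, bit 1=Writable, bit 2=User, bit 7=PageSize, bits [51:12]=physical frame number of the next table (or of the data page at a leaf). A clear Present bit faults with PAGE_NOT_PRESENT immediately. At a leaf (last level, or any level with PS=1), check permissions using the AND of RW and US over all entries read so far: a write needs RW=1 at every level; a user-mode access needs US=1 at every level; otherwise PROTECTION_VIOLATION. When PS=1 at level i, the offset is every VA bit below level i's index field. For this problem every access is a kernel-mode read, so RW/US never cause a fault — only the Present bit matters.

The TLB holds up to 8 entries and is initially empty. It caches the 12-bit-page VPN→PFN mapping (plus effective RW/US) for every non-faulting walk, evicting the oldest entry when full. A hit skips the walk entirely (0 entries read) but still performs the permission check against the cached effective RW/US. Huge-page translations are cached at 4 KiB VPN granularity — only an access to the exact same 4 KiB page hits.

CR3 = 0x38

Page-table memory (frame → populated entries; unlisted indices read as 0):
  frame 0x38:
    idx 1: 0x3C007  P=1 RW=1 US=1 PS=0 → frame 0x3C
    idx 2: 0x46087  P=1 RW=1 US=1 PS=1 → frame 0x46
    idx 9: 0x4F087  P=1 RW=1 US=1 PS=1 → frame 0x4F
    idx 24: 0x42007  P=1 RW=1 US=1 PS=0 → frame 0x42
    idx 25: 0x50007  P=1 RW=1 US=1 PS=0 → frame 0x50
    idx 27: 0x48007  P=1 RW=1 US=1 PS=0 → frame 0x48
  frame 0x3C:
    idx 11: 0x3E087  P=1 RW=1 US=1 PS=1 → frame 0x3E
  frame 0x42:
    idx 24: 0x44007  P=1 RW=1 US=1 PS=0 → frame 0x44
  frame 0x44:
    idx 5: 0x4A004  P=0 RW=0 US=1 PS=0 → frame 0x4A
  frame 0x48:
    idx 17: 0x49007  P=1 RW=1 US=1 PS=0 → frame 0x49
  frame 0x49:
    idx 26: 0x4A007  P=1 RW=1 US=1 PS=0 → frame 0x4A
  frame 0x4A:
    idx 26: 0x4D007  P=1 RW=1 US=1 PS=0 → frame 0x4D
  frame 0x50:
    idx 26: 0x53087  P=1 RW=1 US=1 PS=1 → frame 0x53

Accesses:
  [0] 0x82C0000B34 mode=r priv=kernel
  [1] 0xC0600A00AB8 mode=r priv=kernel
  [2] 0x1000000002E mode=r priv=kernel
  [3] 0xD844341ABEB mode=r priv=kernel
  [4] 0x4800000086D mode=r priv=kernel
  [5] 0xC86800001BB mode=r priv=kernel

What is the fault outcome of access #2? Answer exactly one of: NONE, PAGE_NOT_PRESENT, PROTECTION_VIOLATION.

Trace:
#0 VA=0x82C0000B34 (r,kernel):
  lvl0: tbl 0x38, slot 1 ⇒ 0x3C007 (P1/RW1/US1/PS0)
  lvl1: tbl 0x3C, slot 11 ⇒ 0x3E087 (P1/RW1/US1/PS1)
  → PA=0x3EB34 (huge @L1)  (2 entries read)
#1 VA=0xC0600A00AB8 (r,kernel):
  lvl0: tbl 0x38, slot 24 ⇒ 0x42007 (P1/RW1/US1/PS0)
  lvl1: tbl 0x42, slot 24 ⇒ 0x44007 (P1/RW1/US1/PS0)
  lvl2: tbl 0x44, slot 5 ⇒ 0x4A004 (P0/RW0/US1/PS0)
  ⇒ fault: PAGE_NOT_PRESENT  — 3 lookups
#2 VA=0x1000000002E (r,kernel):
  lvl0: tbl 0x38, slot 2 ⇒ 0x46087 (P1/RW1/US1/PS1)
  → PA=0x4602E (huge @L0)  (1 entries read)
#3 VA=0xD844341ABEB (r,kernel):
  lvl0: tbl 0x38, slot 27 ⇒ 0x48007 (P1/RW1/US1/PS0)
  lvl1: tbl 0x48, slot 17 ⇒ 0x49007 (P1/RW1/US1/PS0)
  lvl2: tbl 0x49, slot 26 ⇒ 0x4A007 (P1/RW1/US1/PS0)
  lvl3: tbl 0x4A, slot 26 ⇒ 0x4D007 (P1/RW1/US1/PS0)
  → PA=0x4DBEB  (4 entries read)
#4 VA=0x4800000086D (r,kernel):
  lvl0: tbl 0x38, slot 9 ⇒ 0x4F087 (P1/RW1/US1/PS1)
  → PA=0x4F86D (huge @L0)  (1 entries read)
#5 VA=0xC86800001BB (r,kernel):
  lvl0: tbl 0x38, slot 25 ⇒ 0x50007 (P1/RW1/US1/PS0)
  lvl1: tbl 0x50, slot 26 ⇒ 0x53087 (P1/RW1/US1/PS1)
  → PA=0x531BB (huge @L1)  (2 entries read)

Access #2 fault: NONE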